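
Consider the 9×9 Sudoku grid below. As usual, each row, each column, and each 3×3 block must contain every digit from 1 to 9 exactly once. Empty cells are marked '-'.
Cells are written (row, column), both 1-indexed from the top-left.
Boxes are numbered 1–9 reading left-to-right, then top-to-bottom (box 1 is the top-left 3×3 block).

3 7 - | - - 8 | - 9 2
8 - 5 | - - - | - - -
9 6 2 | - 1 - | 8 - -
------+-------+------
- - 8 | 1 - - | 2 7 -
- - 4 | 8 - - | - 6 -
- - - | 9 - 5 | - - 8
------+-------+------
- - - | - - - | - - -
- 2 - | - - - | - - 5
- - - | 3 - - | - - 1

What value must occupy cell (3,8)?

5

Cell (3,8) itself could take any of {3, 4, 5} by direct elimination.
Consider where 5 can go in column 8.
(2,8) is out (row 2 already has a 5).
(6,8) is out (row 6 already has a 5).
(7,8) is out (box 9 already has a 5).
(8,8) is out (row 8 already has a 5).
(9,8) is out (box 9 already has a 5).
So the only cell in column 8 that can hold 5 is (3,8).
Therefore (3,8) = 5.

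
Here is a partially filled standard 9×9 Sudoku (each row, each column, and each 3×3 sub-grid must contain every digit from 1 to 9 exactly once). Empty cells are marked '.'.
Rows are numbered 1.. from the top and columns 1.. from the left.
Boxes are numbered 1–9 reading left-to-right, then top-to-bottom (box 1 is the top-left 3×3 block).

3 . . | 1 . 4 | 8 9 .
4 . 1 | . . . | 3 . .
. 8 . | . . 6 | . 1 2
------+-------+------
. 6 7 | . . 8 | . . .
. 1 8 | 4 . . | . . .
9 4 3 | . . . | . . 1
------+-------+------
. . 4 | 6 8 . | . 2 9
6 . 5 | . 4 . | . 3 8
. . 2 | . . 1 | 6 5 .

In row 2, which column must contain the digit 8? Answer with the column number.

Consider where 8 can go in row 2.
row 2, column 2 is out (column 2 already has a 8).
row 2, column 5 is out (column 5 already has a 8).
row 2, column 6 is out (column 6 already has a 8).
row 2, column 8 is out (box 3 already has a 8).
row 2, column 9 is out (column 9 already has a 8).
So the only cell in row 2 that can hold 8 is row 2, column 4.
That is column 4.

4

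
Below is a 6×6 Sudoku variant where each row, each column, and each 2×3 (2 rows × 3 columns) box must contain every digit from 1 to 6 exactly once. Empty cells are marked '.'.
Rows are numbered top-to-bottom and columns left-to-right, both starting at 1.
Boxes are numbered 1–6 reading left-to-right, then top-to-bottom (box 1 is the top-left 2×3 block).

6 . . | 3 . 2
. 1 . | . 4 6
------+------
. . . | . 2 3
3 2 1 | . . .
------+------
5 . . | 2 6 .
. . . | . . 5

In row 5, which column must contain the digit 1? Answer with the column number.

6

Consider where 1 can go in row 5.
R5C2 is out (column 2 already has a 1).
R5C3 is out (column 3 already has a 1).
So the only cell in row 5 that can hold 1 is R5C6.
That is column 6.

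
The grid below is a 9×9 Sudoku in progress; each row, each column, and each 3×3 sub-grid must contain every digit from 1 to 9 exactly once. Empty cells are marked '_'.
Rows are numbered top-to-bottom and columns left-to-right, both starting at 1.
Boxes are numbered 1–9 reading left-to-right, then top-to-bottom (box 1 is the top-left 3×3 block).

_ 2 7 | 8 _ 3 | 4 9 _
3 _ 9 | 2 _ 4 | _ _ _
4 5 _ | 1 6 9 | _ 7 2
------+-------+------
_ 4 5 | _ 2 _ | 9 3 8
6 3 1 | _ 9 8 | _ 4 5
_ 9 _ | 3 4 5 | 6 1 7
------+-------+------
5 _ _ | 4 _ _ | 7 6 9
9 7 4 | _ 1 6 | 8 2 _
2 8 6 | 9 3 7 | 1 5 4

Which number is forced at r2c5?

7

Cell r2c5 itself could take any of {5, 7} by direct elimination.
Consider where 7 can go in column 5.
r1c5 is out (row 1 already has a 7).
r7c5 is out (row 7 already has a 7).
So the only cell in column 5 that can hold 7 is r2c5.
Therefore r2c5 = 7.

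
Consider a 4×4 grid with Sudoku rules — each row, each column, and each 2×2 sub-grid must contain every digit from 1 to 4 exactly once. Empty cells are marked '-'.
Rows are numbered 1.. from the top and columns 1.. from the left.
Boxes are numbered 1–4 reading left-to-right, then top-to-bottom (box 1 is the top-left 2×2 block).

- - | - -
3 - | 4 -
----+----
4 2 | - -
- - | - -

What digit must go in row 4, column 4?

Cell row 4, column 4 itself could take any of {1, 2, 3, 4} by direct elimination.
Consider where 4 can go in row 4.
row 4, column 1 is out (column 1 already has a 4).
row 4, column 2 is out (box 3 already has a 4).
row 4, column 3 is out (column 3 already has a 4).
So the only cell in row 4 that can hold 4 is row 4, column 4.
Therefore row 4, column 4 = 4.

4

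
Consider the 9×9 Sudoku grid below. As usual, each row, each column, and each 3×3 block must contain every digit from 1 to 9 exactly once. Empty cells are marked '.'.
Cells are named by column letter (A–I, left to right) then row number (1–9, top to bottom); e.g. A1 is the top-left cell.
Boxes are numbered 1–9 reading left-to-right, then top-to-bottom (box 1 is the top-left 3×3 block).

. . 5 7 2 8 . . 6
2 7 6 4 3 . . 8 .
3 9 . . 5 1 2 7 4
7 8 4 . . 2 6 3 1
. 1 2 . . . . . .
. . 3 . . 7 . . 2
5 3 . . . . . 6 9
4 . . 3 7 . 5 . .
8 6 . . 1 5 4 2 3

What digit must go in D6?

Cell D6 itself could take any of {1, 5, 6, 8, 9} by direct elimination.
Consider where 1 can go in row 6.
A6 is out (box 4 already has a 1).
B6 is out (column B already has a 1).
E6 is out (column E already has a 1).
G6 is out (box 6 already has a 1).
H6 is out (box 6 already has a 1).
So the only cell in row 6 that can hold 1 is D6.
Therefore D6 = 1.

1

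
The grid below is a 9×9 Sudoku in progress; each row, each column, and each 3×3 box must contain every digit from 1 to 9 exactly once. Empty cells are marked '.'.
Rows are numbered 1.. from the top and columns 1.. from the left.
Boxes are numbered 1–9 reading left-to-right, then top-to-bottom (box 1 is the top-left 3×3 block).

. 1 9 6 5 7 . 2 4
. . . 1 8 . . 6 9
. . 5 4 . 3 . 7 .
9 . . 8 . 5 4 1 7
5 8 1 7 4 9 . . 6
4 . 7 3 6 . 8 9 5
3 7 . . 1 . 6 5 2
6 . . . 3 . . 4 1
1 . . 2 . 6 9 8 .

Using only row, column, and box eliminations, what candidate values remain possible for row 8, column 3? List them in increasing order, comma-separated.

Row 8 already contains {1, 3, 4, 6}.
Column 3 already contains {1, 5, 7, 9}.
Its 3×3 block (box 7) already contains {1, 3, 6, 7}.
Removing those from 1–9 leaves {2, 8} as the candidates for row 8, column 3.

2,8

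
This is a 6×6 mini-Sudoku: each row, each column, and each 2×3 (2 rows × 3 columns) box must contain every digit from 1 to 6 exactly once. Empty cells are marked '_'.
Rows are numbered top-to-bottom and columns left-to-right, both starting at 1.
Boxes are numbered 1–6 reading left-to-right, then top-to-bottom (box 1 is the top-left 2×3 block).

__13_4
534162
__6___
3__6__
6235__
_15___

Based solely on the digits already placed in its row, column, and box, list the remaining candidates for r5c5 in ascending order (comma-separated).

Row 5 already contains {2, 3, 5, 6}.
Column 5 already contains {6}.
Its 2×3 block (box 6) already contains {5}.
Removing those from 1–6 leaves {1, 4} as the candidates for r5c5.

1,4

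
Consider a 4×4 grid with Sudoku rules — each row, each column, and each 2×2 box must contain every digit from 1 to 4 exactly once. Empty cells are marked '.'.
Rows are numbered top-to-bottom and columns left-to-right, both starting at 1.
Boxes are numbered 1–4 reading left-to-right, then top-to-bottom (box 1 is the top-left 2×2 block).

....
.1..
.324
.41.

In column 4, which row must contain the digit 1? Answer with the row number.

1

Consider where 1 can go in column 4.
R2C4 is out (row 2 already has a 1).
R4C4 is out (row 4 already has a 1).
So the only cell in column 4 that can hold 1 is R1C4.
That is row 1.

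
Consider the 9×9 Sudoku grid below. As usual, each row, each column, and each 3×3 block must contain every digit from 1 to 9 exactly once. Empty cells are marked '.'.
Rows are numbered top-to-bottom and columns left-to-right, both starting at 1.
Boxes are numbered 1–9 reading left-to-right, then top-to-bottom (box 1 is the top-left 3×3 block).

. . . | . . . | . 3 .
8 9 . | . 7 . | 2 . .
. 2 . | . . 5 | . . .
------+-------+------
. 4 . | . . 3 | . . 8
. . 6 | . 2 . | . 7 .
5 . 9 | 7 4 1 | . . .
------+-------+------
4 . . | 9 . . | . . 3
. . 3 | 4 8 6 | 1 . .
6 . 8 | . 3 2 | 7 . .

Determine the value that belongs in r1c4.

Cell r1c4 itself could take any of {1, 2, 6, 8} by direct elimination.
Consider where 2 can go in column 4.
r2c4 is out (row 2 already has a 2).
r3c4 is out (row 3 already has a 2).
r4c4 is out (box 5 already has a 2).
r5c4 is out (row 5 already has a 2).
r9c4 is out (row 9 already has a 2).
So the only cell in column 4 that can hold 2 is r1c4.
Therefore r1c4 = 2.

2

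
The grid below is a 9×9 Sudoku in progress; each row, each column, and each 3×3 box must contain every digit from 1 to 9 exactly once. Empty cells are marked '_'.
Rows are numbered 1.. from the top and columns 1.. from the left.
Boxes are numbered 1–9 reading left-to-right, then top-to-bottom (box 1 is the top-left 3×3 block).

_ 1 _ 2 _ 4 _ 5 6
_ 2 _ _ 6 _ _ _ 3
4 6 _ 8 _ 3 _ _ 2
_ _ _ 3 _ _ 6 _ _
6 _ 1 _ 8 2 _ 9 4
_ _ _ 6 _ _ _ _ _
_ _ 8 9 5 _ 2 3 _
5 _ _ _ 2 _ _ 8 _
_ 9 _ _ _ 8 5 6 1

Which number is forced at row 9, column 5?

Cell row 9, column 5 itself could take any of {3, 4, 7} by direct elimination.
Consider where 3 can go in column 5.
row 1, column 5 is out (box 2 already has a 3).
row 3, column 5 is out (row 3 already has a 3).
row 4, column 5 is out (row 4 already has a 3).
row 6, column 5 is out (box 5 already has a 3).
So the only cell in column 5 that can hold 3 is row 9, column 5.
Therefore row 9, column 5 = 3.

3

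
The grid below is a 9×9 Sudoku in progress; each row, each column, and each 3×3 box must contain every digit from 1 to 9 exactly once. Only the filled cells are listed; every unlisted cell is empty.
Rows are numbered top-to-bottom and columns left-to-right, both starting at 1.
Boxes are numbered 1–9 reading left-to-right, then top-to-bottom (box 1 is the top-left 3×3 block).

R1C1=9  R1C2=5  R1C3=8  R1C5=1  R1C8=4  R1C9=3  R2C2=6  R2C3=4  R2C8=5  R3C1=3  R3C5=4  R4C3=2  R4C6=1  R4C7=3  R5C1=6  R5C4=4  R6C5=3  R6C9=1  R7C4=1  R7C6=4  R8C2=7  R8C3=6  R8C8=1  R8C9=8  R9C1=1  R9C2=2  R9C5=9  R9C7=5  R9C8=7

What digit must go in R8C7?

9

Cell R8C7 itself could take any of {2, 4, 9} by direct elimination.
Consider where 9 can go in row 8.
R8C1 is out (column 1 already has a 9).
R8C4 is out (box 8 already has a 9).
R8C5 is out (column 5 already has a 9).
R8C6 is out (box 8 already has a 9).
So the only cell in row 8 that can hold 9 is R8C7.
Therefore R8C7 = 9.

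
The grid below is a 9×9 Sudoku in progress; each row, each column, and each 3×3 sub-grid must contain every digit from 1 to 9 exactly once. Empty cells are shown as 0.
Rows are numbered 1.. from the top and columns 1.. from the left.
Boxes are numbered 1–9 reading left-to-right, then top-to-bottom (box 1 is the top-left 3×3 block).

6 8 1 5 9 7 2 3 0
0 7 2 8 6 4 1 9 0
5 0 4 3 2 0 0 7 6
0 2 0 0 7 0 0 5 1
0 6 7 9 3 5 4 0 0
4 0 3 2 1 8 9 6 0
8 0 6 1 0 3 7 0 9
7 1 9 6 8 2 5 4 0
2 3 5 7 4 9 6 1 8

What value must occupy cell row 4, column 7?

3

Cell row 4, column 7 itself could take any of {3, 8} by direct elimination.
Consider where 3 can go in row 4.
row 4, column 1 is out (box 4 already has a 3).
row 4, column 3 is out (column 3 already has a 3).
row 4, column 4 is out (column 4 already has a 3).
row 4, column 6 is out (column 6 already has a 3).
So the only cell in row 4 that can hold 3 is row 4, column 7.
Therefore row 4, column 7 = 3.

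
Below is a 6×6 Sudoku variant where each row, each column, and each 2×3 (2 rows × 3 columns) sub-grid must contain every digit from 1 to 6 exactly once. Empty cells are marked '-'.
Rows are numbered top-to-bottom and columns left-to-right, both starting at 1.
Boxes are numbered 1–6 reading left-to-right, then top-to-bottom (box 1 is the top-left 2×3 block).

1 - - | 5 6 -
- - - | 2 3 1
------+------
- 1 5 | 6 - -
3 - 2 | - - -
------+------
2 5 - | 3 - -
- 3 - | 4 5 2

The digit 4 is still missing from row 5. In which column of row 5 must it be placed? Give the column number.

Consider where 4 can go in row 5.
r5c5 is out (box 6 already has a 4).
r5c6 is out (box 6 already has a 4).
So the only cell in row 5 that can hold 4 is r5c3.
That is column 3.

3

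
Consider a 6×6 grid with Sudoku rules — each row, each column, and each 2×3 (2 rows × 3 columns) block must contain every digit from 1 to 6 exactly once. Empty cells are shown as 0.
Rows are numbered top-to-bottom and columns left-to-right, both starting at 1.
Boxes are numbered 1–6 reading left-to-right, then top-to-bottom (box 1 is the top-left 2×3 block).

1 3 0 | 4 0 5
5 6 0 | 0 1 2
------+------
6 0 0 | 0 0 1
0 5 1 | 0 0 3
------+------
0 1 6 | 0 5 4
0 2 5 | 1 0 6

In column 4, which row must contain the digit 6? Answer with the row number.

4

Consider where 6 can go in column 4.
r2c4 is out (row 2 already has a 6).
r3c4 is out (row 3 already has a 6).
r5c4 is out (row 5 already has a 6).
So the only cell in column 4 that can hold 6 is r4c4.
That is row 4.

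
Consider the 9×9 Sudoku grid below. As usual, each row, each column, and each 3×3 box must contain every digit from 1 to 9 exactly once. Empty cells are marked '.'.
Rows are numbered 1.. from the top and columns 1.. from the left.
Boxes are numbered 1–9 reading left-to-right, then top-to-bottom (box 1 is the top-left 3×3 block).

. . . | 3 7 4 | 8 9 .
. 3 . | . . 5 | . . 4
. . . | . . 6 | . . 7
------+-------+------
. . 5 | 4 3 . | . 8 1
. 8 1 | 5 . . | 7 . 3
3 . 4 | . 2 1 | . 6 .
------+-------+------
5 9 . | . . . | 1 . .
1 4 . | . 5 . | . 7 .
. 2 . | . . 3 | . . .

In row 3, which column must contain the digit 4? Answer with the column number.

Consider where 4 can go in row 3.
row 3, column 2 is out (column 2 already has a 4). row 3, column 3 is out (column 3 already has a 4). row 3, column 4 is out (column 4 already has a 4). row 3, column 5 is out (box 2 already has a 4). The remaining empty cells in row 3 are similarly blocked.
So the only cell in row 3 that can hold 4 is row 3, column 1.
That is column 1.

1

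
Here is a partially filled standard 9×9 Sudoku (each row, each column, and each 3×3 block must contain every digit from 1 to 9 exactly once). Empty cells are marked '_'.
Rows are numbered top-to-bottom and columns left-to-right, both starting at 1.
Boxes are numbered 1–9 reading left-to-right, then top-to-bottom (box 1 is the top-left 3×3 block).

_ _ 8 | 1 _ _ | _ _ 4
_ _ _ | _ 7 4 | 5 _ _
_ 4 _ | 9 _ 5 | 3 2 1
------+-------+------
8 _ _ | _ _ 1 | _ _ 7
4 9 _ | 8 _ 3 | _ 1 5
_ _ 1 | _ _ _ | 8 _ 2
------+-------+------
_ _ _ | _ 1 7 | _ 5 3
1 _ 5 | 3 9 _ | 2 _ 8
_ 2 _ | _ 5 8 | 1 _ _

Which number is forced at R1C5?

3

Cell R1C5 itself could take any of {2, 3, 6} by direct elimination.
Consider where 3 can go in box 2.
R1C6 is out (column 6 already has a 3).
R2C4 is out (column 4 already has a 3).
R3C5 is out (row 3 already has a 3).
So the only cell in box 2 that can hold 3 is R1C5.
Therefore R1C5 = 3.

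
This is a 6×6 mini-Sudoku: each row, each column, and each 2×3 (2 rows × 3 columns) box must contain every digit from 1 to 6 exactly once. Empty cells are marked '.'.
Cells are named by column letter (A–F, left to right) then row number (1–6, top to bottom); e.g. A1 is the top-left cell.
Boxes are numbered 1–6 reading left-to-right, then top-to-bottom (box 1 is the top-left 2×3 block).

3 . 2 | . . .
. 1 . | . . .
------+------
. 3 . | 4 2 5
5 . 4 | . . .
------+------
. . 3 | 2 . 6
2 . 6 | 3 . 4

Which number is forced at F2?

Cell F2 itself could take any of {2, 3} by direct elimination.
Consider where 2 can go in row 2.
A2 is out (column A already has a 2).
C2 is out (column C already has a 2).
D2 is out (column D already has a 2).
E2 is out (column E already has a 2).
So the only cell in row 2 that can hold 2 is F2.
Therefore F2 = 2.

2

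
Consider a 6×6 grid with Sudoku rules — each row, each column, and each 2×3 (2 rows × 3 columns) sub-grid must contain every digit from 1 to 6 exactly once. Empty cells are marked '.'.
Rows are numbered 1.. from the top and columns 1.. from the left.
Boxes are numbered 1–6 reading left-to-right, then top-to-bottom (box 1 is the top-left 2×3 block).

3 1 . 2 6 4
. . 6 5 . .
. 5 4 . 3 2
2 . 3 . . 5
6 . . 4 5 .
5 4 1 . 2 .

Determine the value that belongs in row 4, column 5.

4

Cell row 4, column 5 itself could take any of {1, 4} by direct elimination.
Consider where 4 can go in row 4.
row 4, column 2 is out (column 2 already has a 4).
row 4, column 4 is out (column 4 already has a 4).
So the only cell in row 4 that can hold 4 is row 4, column 5.
Therefore row 4, column 5 = 4.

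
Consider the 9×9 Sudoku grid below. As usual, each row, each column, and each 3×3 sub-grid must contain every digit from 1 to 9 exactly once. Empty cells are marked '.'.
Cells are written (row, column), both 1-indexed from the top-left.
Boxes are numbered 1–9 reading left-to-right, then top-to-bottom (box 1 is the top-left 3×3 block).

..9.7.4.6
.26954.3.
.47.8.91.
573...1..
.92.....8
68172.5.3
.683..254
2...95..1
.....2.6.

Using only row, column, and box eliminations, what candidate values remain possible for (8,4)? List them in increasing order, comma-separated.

4,6,8

Row 8 already contains {1, 2, 5, 9}.
Column 4 already contains {3, 7, 9}.
Its 3×3 block (box 8) already contains {2, 3, 5, 9}.
Removing those from 1–9 leaves {4, 6, 8} as the candidates for (8,4).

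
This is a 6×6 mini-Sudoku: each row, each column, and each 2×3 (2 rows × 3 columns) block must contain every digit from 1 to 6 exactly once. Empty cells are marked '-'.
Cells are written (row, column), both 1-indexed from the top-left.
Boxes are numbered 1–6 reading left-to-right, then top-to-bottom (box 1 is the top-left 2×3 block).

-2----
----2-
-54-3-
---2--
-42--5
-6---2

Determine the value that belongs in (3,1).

Cell (3,1) itself could take any of {1, 2, 6} by direct elimination.
Consider where 2 can go in column 1.
(1,1) is out (row 1 already has a 2).
(2,1) is out (row 2 already has a 2).
(4,1) is out (row 4 already has a 2).
(5,1) is out (row 5 already has a 2).
(6,1) is out (row 6 already has a 2).
So the only cell in column 1 that can hold 2 is (3,1).
Therefore (3,1) = 2.

2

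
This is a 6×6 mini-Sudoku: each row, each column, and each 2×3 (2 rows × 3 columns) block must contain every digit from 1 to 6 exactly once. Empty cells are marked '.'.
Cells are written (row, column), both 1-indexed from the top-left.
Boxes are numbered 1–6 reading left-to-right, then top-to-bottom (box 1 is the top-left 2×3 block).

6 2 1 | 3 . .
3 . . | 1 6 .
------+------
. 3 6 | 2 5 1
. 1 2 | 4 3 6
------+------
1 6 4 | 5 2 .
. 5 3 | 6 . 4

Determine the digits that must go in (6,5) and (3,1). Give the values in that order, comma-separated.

1,4

For (6,5):
  Row 6 already contains {3, 4, 5, 6}.
  Column 5 already contains {2, 3, 5, 6}.
  Its 2×3 block (box 6) already contains {2, 4, 5, 6}.
  The only value from 1–6 not eliminated is 1, so (6,5) = 1.
For (3,1):
  Row 3 already contains {1, 2, 3, 5, 6}.
  Column 1 already contains {1, 3, 6}.
  Its 2×3 block (box 3) already contains {1, 2, 3, 6}.
  The only value from 1–6 not eliminated is 4, so (3,1) = 4.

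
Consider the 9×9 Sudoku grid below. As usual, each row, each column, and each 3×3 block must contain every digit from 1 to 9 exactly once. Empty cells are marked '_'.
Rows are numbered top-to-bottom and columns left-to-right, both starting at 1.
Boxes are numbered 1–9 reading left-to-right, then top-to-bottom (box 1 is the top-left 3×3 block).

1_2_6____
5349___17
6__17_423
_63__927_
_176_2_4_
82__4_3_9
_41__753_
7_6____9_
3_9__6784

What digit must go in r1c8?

Row 1 already contains {1, 2, 6}.
Column 8 already contains {1, 2, 3, 4, 7, 8, 9}.
Its 3×3 block (box 3) already contains {1, 2, 3, 4, 7}.
The only value from 1–9 not eliminated is 5, so r1c8 = 5.

5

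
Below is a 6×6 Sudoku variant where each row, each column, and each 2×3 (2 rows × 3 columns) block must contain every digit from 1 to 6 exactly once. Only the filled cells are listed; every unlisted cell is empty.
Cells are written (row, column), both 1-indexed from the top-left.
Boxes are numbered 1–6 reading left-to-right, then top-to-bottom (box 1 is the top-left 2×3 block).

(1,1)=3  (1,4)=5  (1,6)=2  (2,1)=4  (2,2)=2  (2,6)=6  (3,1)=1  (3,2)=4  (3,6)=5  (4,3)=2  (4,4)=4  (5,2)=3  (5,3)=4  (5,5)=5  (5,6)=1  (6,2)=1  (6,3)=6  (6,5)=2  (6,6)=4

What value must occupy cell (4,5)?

Cell (4,5) itself could take any of {1, 3, 6} by direct elimination.
Consider where 1 can go in box 4.
(3,4) is out (row 3 already has a 1).
(3,5) is out (row 3 already has a 1).
(4,6) is out (column 6 already has a 1).
So the only cell in box 4 that can hold 1 is (4,5).
Therefore (4,5) = 1.

1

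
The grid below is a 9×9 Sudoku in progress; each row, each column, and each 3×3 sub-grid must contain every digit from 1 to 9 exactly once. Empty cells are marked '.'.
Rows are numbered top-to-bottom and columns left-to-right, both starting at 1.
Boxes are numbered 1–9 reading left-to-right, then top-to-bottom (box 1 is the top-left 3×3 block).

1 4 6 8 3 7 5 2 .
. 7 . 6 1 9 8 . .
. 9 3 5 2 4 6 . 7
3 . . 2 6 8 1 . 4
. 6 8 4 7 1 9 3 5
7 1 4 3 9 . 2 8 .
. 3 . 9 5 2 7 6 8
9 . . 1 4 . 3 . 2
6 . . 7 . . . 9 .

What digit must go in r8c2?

8

Cell r8c2 itself could take any of {5, 8} by direct elimination.
Consider where 8 can go in row 8.
r8c3 is out (column 3 already has a 8).
r8c6 is out (column 6 already has a 8).
r8c8 is out (column 8 already has a 8).
So the only cell in row 8 that can hold 8 is r8c2.
Therefore r8c2 = 8.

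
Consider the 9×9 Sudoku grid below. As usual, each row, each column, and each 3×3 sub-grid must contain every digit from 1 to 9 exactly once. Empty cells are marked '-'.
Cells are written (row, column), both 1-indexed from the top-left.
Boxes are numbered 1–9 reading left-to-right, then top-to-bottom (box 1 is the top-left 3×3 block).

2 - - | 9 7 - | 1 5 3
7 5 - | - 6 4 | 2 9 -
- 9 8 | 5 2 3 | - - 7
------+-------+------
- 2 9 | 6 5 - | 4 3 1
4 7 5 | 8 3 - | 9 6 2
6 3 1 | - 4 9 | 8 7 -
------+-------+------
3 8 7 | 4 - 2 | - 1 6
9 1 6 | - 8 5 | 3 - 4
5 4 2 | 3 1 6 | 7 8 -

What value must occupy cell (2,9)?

Row 2 already contains {2, 4, 5, 6, 7, 9}.
Column 9 already contains {1, 2, 3, 4, 6, 7}.
Its 3×3 block (box 3) already contains {1, 2, 3, 5, 7, 9}.
The only value from 1–9 not eliminated is 8, so (2,9) = 8.

8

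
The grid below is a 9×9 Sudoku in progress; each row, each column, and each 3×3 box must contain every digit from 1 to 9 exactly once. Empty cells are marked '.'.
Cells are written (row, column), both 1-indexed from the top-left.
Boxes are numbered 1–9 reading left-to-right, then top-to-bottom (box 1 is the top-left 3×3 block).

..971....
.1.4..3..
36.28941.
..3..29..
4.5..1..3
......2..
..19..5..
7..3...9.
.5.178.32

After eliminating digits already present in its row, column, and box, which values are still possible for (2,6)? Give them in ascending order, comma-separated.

Row 2 already contains {1, 3, 4}.
Column 6 already contains {1, 2, 8, 9}.
Its 3×3 block (box 2) already contains {1, 2, 4, 7, 8, 9}.
Removing those from 1–9 leaves {5, 6} as the candidates for (2,6).

5,6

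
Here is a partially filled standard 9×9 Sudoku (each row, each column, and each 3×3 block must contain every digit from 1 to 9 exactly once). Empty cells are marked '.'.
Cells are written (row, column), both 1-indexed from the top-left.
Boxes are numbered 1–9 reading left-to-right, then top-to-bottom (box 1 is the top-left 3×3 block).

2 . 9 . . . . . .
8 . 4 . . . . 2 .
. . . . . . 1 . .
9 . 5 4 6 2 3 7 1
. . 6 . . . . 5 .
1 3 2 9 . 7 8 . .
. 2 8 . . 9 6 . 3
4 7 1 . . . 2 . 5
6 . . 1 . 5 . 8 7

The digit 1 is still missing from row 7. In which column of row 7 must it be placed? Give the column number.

8

Consider where 1 can go in row 7.
(7,1) is out (column 1 already has a 1).
(7,4) is out (column 4 already has a 1).
(7,5) is out (box 8 already has a 1).
So the only cell in row 7 that can hold 1 is (7,8).
That is column 8.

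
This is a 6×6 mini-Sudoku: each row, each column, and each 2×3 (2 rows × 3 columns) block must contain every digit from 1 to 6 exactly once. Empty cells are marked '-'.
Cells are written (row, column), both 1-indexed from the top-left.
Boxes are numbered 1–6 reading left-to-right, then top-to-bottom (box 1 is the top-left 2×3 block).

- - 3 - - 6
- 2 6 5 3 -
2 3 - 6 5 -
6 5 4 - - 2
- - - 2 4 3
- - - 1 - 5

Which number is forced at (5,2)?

Cell (5,2) itself could take any of {1, 6} by direct elimination.
Consider where 6 can go in row 5.
(5,1) is out (column 1 already has a 6).
(5,3) is out (column 3 already has a 6).
So the only cell in row 5 that can hold 6 is (5,2).
Therefore (5,2) = 6.

6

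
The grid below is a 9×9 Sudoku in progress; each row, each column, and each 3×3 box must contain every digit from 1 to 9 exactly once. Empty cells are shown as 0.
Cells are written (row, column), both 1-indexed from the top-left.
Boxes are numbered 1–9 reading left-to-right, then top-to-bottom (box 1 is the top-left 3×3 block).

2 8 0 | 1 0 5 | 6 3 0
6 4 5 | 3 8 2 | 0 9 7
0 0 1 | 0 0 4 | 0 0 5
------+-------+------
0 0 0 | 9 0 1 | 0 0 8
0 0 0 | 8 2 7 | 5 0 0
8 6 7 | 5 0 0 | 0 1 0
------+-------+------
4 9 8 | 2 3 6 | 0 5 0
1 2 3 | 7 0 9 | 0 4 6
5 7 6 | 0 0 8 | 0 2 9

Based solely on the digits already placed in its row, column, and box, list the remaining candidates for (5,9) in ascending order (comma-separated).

Row 5 already contains {2, 5, 7, 8}.
Column 9 already contains {5, 6, 7, 8, 9}.
Its 3×3 block (box 6) already contains {1, 5, 8}.
Removing those from 1–9 leaves {3, 4} as the candidates for (5,9).

3,4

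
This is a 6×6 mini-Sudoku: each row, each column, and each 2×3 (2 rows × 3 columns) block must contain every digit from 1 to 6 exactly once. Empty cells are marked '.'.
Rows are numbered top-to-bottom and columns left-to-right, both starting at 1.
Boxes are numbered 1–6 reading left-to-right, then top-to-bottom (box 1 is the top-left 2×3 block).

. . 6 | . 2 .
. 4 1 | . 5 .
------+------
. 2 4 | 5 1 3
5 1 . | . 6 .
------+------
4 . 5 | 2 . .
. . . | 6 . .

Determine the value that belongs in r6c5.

Cell r6c5 itself could take any of {3, 4} by direct elimination.
Consider where 4 can go in column 5.
r5c5 is out (row 5 already has a 4).
So the only cell in column 5 that can hold 4 is r6c5.
Therefore r6c5 = 4.

4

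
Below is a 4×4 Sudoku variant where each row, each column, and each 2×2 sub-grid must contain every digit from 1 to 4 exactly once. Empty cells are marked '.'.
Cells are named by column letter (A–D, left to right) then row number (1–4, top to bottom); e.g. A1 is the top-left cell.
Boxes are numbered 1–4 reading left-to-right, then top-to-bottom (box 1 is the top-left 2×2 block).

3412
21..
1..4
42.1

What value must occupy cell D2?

Row 2 already contains {1, 2}.
Column D already contains {1, 2, 4}.
Its 2×2 block (box 2) already contains {1, 2}.
The only value from 1–4 not eliminated is 3, so D2 = 3.

3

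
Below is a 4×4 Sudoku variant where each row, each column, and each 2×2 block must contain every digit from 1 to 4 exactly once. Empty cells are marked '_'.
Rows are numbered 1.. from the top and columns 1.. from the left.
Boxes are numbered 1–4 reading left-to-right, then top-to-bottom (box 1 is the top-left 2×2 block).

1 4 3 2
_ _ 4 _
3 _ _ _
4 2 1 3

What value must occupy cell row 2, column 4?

1

Row 2 already contains {4}.
Column 4 already contains {2, 3}.
Its 2×2 block (box 2) already contains {2, 3, 4}.
The only value from 1–4 not eliminated is 1, so row 2, column 4 = 1.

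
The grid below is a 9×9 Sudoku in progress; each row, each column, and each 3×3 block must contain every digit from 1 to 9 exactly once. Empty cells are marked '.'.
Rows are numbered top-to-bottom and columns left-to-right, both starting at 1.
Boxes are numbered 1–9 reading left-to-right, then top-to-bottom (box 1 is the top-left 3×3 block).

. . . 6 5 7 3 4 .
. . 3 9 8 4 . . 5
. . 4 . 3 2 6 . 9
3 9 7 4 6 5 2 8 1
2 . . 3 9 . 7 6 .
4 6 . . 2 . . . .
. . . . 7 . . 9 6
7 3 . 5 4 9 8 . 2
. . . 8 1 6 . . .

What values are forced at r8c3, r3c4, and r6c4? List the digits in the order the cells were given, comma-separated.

For r8c3:
  Consider where 6 can go in row 8.
  r8c8 is out (column 8 already has a 6).
  So the only cell in row 8 that can hold 6 is r8c3.
  So r8c3 = 6.
For r3c4:
  Row 3 already contains {2, 3, 4, 6, 9}.
  Column 4 already contains {3, 4, 5, 6, 8, 9}.
  Its 3×3 block (box 2) already contains {2, 3, 4, 5, 6, 7, 8, 9}.
  The only value from 1–9 not eliminated is 1, so r3c4 = 1.
For r6c4:
  Consider where 7 can go in box 5.
  r5c6 is out (row 5 already has a 7).
  r6c6 is out (column 6 already has a 7).
  So the only cell in box 5 that can hold 7 is r6c4.
  So r6c4 = 7.

6,1,7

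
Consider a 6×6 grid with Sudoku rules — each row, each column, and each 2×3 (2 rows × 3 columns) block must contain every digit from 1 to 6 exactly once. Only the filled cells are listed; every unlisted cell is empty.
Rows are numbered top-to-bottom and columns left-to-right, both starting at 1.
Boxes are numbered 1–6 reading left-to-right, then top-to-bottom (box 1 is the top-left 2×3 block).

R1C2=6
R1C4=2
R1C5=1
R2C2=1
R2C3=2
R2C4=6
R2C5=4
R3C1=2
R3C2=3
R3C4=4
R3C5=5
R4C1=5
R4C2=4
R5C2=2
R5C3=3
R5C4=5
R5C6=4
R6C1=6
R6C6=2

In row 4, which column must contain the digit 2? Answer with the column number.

5

Consider where 2 can go in row 4.
R4C3 is out (column 3 already has a 2).
R4C4 is out (column 4 already has a 2).
R4C6 is out (column 6 already has a 2).
So the only cell in row 4 that can hold 2 is R4C5.
That is column 5.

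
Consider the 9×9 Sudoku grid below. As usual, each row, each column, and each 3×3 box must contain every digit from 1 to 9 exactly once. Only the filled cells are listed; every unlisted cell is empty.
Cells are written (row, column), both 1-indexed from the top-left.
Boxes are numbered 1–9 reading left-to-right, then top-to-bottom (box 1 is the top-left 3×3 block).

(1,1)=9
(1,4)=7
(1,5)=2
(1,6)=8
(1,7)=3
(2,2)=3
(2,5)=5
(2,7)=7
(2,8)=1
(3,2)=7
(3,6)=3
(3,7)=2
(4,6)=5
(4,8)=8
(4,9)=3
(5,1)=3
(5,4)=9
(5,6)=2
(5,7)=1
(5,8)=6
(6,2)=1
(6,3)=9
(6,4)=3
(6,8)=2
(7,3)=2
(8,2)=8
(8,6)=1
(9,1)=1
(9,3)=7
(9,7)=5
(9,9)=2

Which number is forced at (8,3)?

3

Cell (8,3) itself could take any of {3, 4, 5, 6} by direct elimination.
Consider where 3 can go in column 3.
(1,3) is out (row 1 already has a 3).
(2,3) is out (row 2 already has a 3).
(3,3) is out (row 3 already has a 3).
(4,3) is out (row 4 already has a 3).
(5,3) is out (row 5 already has a 3).
So the only cell in column 3 that can hold 3 is (8,3).
Therefore (8,3) = 3.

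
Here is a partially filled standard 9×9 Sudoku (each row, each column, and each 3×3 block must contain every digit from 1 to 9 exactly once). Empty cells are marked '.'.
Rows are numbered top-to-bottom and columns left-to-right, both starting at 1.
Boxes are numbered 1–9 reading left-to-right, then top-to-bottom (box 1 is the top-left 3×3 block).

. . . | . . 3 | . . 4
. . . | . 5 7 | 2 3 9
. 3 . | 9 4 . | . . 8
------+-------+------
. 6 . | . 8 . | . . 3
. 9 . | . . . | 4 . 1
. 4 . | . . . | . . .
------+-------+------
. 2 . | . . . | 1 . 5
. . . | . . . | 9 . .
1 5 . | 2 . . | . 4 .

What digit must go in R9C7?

Cell R9C7 itself could take any of {3, 6, 7, 8} by direct elimination.
Consider where 3 can go in column 7.
R1C7 is out (row 1 already has a 3).
R3C7 is out (row 3 already has a 3).
R4C7 is out (row 4 already has a 3).
R6C7 is out (box 6 already has a 3).
So the only cell in column 7 that can hold 3 is R9C7.
Therefore R9C7 = 3.

3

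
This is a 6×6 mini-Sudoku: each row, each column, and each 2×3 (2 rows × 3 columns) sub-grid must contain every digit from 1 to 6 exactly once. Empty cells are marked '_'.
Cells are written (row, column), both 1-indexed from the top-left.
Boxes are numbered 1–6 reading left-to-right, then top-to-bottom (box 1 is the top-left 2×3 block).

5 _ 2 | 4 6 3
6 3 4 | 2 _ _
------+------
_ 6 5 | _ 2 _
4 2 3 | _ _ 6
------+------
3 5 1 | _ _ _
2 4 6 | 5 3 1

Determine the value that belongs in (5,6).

Cell (5,6) itself could take any of {2, 4} by direct elimination.
Consider where 2 can go in column 6.
(2,6) is out (row 2 already has a 2).
(3,6) is out (row 3 already has a 2).
So the only cell in column 6 that can hold 2 is (5,6).
Therefore (5,6) = 2.

2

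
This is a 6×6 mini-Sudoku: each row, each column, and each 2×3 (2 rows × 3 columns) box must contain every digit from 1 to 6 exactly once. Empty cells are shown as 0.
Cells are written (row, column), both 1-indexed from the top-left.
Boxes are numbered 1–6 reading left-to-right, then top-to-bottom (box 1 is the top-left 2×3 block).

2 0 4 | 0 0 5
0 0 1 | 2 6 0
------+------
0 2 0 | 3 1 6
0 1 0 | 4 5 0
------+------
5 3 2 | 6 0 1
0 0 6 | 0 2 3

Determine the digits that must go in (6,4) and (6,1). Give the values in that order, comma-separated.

5,1

For (6,4):
  Row 6 already contains {2, 3, 6}.
  Column 4 already contains {2, 3, 4, 6}.
  Its 2×3 block (box 6) already contains {1, 2, 3, 6}.
  The only value from 1–6 not eliminated is 5, so (6,4) = 5.
For (6,1):
  Consider where 1 can go in column 1.
  (2,1) is out (row 2 already has a 1).
  (3,1) is out (row 3 already has a 1).
  (4,1) is out (row 4 already has a 1).
  So the only cell in column 1 that can hold 1 is (6,1).
  So (6,1) = 1.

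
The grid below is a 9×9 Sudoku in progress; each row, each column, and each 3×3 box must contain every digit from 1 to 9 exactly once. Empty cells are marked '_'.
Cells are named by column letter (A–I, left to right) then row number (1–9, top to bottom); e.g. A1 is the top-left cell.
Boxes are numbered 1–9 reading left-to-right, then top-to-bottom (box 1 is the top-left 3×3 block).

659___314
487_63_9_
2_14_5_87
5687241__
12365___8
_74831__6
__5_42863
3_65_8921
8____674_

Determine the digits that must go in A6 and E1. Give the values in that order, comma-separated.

For A6:
  Row 6 already contains {1, 3, 4, 6, 7, 8}.
  Column A already contains {1, 2, 3, 4, 5, 6, 8}.
  Its 3×3 block (box 4) already contains {1, 2, 3, 4, 5, 6, 7, 8}.
  The only value from 1–9 not eliminated is 9, so A6 = 9.
For E1:
  Consider where 8 can go in column E.
  E3 is out (row 3 already has a 8).
  E8 is out (row 8 already has a 8).
  E9 is out (row 9 already has a 8).
  So the only cell in column E that can hold 8 is E1.
  So E1 = 8.

9,8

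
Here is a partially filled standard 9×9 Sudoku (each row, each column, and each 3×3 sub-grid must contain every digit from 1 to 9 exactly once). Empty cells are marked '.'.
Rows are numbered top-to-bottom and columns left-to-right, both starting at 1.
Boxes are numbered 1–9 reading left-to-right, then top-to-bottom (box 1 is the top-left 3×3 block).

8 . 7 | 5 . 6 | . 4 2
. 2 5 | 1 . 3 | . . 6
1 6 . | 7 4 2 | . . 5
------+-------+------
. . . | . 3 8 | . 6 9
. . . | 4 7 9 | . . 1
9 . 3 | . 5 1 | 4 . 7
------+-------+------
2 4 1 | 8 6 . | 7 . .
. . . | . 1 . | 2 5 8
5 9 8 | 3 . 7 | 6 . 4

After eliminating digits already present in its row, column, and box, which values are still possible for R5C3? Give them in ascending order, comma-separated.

2,6

Row 5 already contains {1, 4, 7, 9}.
Column 3 already contains {1, 3, 5, 7, 8}.
Its 3×3 block (box 4) already contains {3, 9}.
Removing those from 1–9 leaves {2, 6} as the candidates for R5C3.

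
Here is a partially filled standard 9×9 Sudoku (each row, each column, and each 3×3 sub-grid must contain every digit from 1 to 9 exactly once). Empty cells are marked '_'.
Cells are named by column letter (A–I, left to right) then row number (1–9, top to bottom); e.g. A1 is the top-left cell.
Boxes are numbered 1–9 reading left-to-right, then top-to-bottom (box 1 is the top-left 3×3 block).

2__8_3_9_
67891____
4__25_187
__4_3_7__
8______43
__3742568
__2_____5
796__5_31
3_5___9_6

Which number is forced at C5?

7

Cell C5 itself could take any of {1, 7, 9} by direct elimination.
Consider where 7 can go in box 4.
A4 is out (row 4 already has a 7).
B4 is out (row 4 already has a 7).
B5 is out (column B already has a 7).
A6 is out (row 6 already has a 7).
B6 is out (row 6 already has a 7).
So the only cell in box 4 that can hold 7 is C5.
Therefore C5 = 7.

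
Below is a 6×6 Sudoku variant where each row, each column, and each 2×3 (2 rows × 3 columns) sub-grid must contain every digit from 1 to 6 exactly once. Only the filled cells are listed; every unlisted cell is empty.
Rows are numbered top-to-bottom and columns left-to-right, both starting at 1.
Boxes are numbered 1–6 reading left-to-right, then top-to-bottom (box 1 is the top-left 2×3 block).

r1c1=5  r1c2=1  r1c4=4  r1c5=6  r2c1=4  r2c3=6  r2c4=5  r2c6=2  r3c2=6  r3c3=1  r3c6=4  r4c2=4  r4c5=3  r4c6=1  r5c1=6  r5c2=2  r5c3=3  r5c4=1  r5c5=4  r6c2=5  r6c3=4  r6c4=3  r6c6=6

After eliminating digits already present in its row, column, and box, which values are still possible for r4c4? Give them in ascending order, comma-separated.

Row 4 already contains {1, 3, 4}.
Column 4 already contains {1, 3, 4, 5}.
Its 2×3 block (box 4) already contains {1, 3, 4}.
Removing those from 1–6 leaves {2, 6} as the candidates for r4c4.

2,6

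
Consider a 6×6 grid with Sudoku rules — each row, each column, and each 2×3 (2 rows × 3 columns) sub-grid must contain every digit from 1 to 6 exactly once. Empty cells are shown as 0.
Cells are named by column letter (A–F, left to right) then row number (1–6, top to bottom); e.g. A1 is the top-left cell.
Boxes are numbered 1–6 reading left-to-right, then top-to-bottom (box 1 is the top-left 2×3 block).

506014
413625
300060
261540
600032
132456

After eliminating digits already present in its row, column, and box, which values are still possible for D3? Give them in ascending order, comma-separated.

1,2

Row 3 already contains {3, 6}.
Column D already contains {4, 5, 6}.
Its 2×3 block (box 4) already contains {4, 5, 6}.
Removing those from 1–6 leaves {1, 2} as the candidates for D3.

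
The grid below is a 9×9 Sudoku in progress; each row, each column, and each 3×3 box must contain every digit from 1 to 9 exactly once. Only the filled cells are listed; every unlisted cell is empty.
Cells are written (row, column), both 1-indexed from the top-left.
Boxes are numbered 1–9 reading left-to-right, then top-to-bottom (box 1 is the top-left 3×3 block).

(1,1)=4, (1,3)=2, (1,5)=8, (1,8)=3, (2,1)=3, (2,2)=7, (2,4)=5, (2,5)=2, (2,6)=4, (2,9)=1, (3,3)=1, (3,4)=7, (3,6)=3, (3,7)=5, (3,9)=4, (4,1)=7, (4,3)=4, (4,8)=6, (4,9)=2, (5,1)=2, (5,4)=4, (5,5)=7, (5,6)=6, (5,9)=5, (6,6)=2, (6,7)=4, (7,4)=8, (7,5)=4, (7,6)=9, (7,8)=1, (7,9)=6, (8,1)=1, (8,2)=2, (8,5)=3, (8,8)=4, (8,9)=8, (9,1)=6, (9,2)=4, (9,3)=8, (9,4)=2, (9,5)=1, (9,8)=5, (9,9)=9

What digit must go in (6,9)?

3

Cell (6,9) itself could take any of {3, 7} by direct elimination.
Consider where 3 can go in column 9.
(1,9) is out (row 1 already has a 3).
So the only cell in column 9 that can hold 3 is (6,9).
Therefore (6,9) = 3.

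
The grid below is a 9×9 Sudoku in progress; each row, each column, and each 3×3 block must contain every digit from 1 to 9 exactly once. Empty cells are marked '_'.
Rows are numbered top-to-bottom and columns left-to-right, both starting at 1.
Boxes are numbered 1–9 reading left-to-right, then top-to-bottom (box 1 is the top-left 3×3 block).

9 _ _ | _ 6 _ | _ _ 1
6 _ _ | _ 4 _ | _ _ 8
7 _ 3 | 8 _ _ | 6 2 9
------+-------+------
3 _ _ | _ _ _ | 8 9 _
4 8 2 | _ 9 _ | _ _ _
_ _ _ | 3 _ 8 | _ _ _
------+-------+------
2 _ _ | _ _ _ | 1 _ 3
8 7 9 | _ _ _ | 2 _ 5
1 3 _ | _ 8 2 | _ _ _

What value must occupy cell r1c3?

Cell r1c3 itself could take any of {4, 5, 8} by direct elimination.
Consider where 8 can go in column 3.
r2c3 is out (row 2 already has a 8).
r4c3 is out (row 4 already has a 8).
r6c3 is out (row 6 already has a 8).
r7c3 is out (box 7 already has a 8).
r9c3 is out (row 9 already has a 8).
So the only cell in column 3 that can hold 8 is r1c3.
Therefore r1c3 = 8.

8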